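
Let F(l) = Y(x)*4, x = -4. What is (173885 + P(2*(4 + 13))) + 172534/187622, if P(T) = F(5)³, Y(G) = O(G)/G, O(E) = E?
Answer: 16318415906/93811 ≈ 1.7395e+5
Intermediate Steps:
Y(G) = 1 (Y(G) = G/G = 1)
F(l) = 4 (F(l) = 1*4 = 4)
P(T) = 64 (P(T) = 4³ = 64)
(173885 + P(2*(4 + 13))) + 172534/187622 = (173885 + 64) + 172534/187622 = 173949 + 172534*(1/187622) = 173949 + 86267/93811 = 16318415906/93811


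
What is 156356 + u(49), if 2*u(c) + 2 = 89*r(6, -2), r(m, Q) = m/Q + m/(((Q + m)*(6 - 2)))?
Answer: 2499811/16 ≈ 1.5624e+5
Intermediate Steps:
r(m, Q) = m/Q + m/(4*Q + 4*m) (r(m, Q) = m/Q + m/(((Q + m)*4)) = m/Q + m/(4*Q + 4*m))
u(c) = -1885/16 (u(c) = -1 + (89*((¼)*6*(4*6 + 5*(-2))/(-2*(-2 + 6))))/2 = -1 + (89*((¼)*6*(-½)*(24 - 10)/4))/2 = -1 + (89*((¼)*6*(-½)*(¼)*14))/2 = -1 + (89*(-21/8))/2 = -1 + (½)*(-1869/8) = -1 - 1869/16 = -1885/16)
156356 + u(49) = 156356 - 1885/16 = 2499811/16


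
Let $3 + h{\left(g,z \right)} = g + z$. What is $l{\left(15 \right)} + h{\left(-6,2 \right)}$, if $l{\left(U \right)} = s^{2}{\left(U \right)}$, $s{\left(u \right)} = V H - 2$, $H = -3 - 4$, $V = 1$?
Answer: $74$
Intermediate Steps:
$H = -7$ ($H = -3 - 4 = -7$)
$h{\left(g,z \right)} = -3 + g + z$ ($h{\left(g,z \right)} = -3 + \left(g + z\right) = -3 + g + z$)
$s{\left(u \right)} = -9$ ($s{\left(u \right)} = 1 \left(-7\right) - 2 = -7 - 2 = -9$)
$l{\left(U \right)} = 81$ ($l{\left(U \right)} = \left(-9\right)^{2} = 81$)
$l{\left(15 \right)} + h{\left(-6,2 \right)} = 81 - 7 = 74$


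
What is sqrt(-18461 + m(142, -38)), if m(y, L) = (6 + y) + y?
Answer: 3*I*sqrt(2019) ≈ 134.8*I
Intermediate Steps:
m(y, L) = 6 + 2*y
sqrt(-18461 + m(142, -38)) = sqrt(-18461 + (6 + 2*142)) = sqrt(-18461 + (6 + 284)) = sqrt(-18461 + 290) = sqrt(-18171) = 3*I*sqrt(2019)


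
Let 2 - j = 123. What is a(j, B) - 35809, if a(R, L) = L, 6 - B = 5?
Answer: -35808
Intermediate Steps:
j = -121 (j = 2 - 1*123 = 2 - 123 = -121)
B = 1 (B = 6 - 1*5 = 6 - 5 = 1)
a(j, B) - 35809 = 1 - 35809 = -35808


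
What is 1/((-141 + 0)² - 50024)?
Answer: -1/30143 ≈ -3.3175e-5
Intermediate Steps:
1/((-141 + 0)² - 50024) = 1/((-141)² - 50024) = 1/(19881 - 50024) = 1/(-30143) = -1/30143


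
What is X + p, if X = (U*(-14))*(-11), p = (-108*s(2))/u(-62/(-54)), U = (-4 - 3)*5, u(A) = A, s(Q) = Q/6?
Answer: -168062/31 ≈ -5421.4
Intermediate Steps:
s(Q) = Q/6 (s(Q) = Q*(1/6) = Q/6)
U = -35 (U = -7*5 = -35)
p = -972/31 (p = (-18*2)/((-62/(-54))) = (-108*1/3)/((-62*(-1/54))) = -36/31/27 = -36*27/31 = -972/31 ≈ -31.355)
X = -5390 (X = -35*(-14)*(-11) = 490*(-11) = -5390)
X + p = -5390 - 972/31 = -168062/31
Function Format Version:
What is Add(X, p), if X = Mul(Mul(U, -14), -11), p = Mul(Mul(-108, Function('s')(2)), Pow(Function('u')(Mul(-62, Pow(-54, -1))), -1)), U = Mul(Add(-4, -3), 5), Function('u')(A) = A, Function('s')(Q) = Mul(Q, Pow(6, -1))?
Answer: Rational(-168062, 31) ≈ -5421.4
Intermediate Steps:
Function('s')(Q) = Mul(Rational(1, 6), Q) (Function('s')(Q) = Mul(Q, Rational(1, 6)) = Mul(Rational(1, 6), Q))
U = -35 (U = Mul(-7, 5) = -35)
p = Rational(-972, 31) (p = Mul(Mul(-108, Mul(Rational(1, 6), 2)), Pow(Mul(-62, Pow(-54, -1)), -1)) = Mul(Mul(-108, Rational(1, 3)), Pow(Mul(-62, Rational(-1, 54)), -1)) = Mul(-36, Pow(Rational(31, 27), -1)) = Mul(-36, Rational(27, 31)) = Rational(-972, 31) ≈ -31.355)
X = -5390 (X = Mul(Mul(-35, -14), -11) = Mul(490, -11) = -5390)
Add(X, p) = Add(-5390, Rational(-972, 31)) = Rational(-168062, 31)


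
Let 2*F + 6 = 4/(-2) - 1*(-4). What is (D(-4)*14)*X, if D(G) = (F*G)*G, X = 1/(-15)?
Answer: 448/15 ≈ 29.867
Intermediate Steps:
F = -2 (F = -3 + (4/(-2) - 1*(-4))/2 = -3 + (4*(-1/2) + 4)/2 = -3 + (-2 + 4)/2 = -3 + (1/2)*2 = -3 + 1 = -2)
X = -1/15 ≈ -0.066667
D(G) = -2*G**2 (D(G) = (-2*G)*G = -2*G**2)
(D(-4)*14)*X = (-2*(-4)**2*14)*(-1/15) = (-2*16*14)*(-1/15) = -32*14*(-1/15) = -448*(-1/15) = 448/15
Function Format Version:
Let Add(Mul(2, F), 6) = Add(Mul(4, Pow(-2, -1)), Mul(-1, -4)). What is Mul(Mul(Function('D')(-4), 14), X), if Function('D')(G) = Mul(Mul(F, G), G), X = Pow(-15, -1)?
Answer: Rational(448, 15) ≈ 29.867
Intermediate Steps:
F = -2 (F = Add(-3, Mul(Rational(1, 2), Add(Mul(4, Pow(-2, -1)), Mul(-1, -4)))) = Add(-3, Mul(Rational(1, 2), Add(Mul(4, Rational(-1, 2)), 4))) = Add(-3, Mul(Rational(1, 2), Add(-2, 4))) = Add(-3, Mul(Rational(1, 2), 2)) = Add(-3, 1) = -2)
X = Rational(-1, 15) ≈ -0.066667
Function('D')(G) = Mul(-2, Pow(G, 2)) (Function('D')(G) = Mul(Mul(-2, G), G) = Mul(-2, Pow(G, 2)))
Mul(Mul(Function('D')(-4), 14), X) = Mul(Mul(Mul(-2, Pow(-4, 2)), 14), Rational(-1, 15)) = Mul(Mul(Mul(-2, 16), 14), Rational(-1, 15)) = Mul(Mul(-32, 14), Rational(-1, 15)) = Mul(-448, Rational(-1, 15)) = Rational(448, 15)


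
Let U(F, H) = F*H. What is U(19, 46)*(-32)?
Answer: -27968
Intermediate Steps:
U(19, 46)*(-32) = (19*46)*(-32) = 874*(-32) = -27968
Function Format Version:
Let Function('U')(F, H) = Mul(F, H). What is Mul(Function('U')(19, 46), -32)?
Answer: -27968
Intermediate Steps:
Mul(Function('U')(19, 46), -32) = Mul(Mul(19, 46), -32) = Mul(874, -32) = -27968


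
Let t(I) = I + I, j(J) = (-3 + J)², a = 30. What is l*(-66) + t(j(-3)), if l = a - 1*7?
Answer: -1446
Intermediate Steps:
l = 23 (l = 30 - 1*7 = 30 - 7 = 23)
t(I) = 2*I
l*(-66) + t(j(-3)) = 23*(-66) + 2*(-3 - 3)² = -1518 + 2*(-6)² = -1518 + 2*36 = -1518 + 72 = -1446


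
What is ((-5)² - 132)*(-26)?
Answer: 2782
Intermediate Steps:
((-5)² - 132)*(-26) = (25 - 132)*(-26) = -107*(-26) = 2782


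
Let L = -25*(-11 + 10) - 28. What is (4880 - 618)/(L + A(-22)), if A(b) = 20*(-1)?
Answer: -4262/23 ≈ -185.30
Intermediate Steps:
A(b) = -20
L = -3 (L = -25*(-1) - 28 = 25 - 28 = -3)
(4880 - 618)/(L + A(-22)) = (4880 - 618)/(-3 - 20) = 4262/(-23) = 4262*(-1/23) = -4262/23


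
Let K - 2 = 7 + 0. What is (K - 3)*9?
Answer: 54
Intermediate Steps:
K = 9 (K = 2 + (7 + 0) = 2 + 7 = 9)
(K - 3)*9 = (9 - 3)*9 = 6*9 = 54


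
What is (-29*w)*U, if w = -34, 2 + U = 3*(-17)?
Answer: -52258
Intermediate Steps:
U = -53 (U = -2 + 3*(-17) = -2 - 51 = -53)
(-29*w)*U = -29*(-34)*(-53) = 986*(-53) = -52258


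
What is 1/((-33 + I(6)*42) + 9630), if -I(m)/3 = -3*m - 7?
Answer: 1/12747 ≈ 7.8450e-5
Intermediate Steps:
I(m) = 21 + 9*m (I(m) = -3*(-3*m - 7) = -3*(-7 - 3*m) = 21 + 9*m)
1/((-33 + I(6)*42) + 9630) = 1/((-33 + (21 + 9*6)*42) + 9630) = 1/((-33 + (21 + 54)*42) + 9630) = 1/((-33 + 75*42) + 9630) = 1/((-33 + 3150) + 9630) = 1/(3117 + 9630) = 1/12747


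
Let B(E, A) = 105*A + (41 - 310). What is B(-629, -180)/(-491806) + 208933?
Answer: 102754522167/491806 ≈ 2.0893e+5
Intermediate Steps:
B(E, A) = -269 + 105*A (B(E, A) = 105*A - 269 = -269 + 105*A)
B(-629, -180)/(-491806) + 208933 = (-269 + 105*(-180))/(-491806) + 208933 = (-269 - 18900)*(-1/491806) + 208933 = -19169*(-1/491806) + 208933 = 19169/491806 + 208933 = 102754522167/491806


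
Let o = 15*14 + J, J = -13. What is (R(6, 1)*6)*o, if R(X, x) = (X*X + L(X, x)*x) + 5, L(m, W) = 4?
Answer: 53190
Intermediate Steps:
R(X, x) = 5 + X² + 4*x (R(X, x) = (X*X + 4*x) + 5 = (X² + 4*x) + 5 = 5 + X² + 4*x)
o = 197 (o = 15*14 - 13 = 210 - 13 = 197)
(R(6, 1)*6)*o = ((5 + 6² + 4*1)*6)*197 = ((5 + 36 + 4)*6)*197 = (45*6)*197 = 270*197 = 53190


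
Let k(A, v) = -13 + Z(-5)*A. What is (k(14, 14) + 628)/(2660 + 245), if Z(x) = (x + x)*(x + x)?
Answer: 403/581 ≈ 0.69363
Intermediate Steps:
Z(x) = 4*x² (Z(x) = (2*x)*(2*x) = 4*x²)
k(A, v) = -13 + 100*A (k(A, v) = -13 + (4*(-5)²)*A = -13 + (4*25)*A = -13 + 100*A)
(k(14, 14) + 628)/(2660 + 245) = ((-13 + 100*14) + 628)/(2660 + 245) = ((-13 + 1400) + 628)/2905 = (1387 + 628)*(1/2905) = 2015*(1/2905) = 403/581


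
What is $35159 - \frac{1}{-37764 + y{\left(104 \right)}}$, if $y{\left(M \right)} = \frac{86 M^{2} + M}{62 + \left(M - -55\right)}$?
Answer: $\frac{20055678069}{570428} \approx 35159.0$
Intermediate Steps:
$y{\left(M \right)} = \frac{M + 86 M^{2}}{117 + M}$ ($y{\left(M \right)} = \frac{M + 86 M^{2}}{62 + \left(M + 55\right)} = \frac{M + 86 M^{2}}{62 + \left(55 + M\right)} = \frac{M + 86 M^{2}}{117 + M}$)
$35159 - \frac{1}{-37764 + y{\left(104 \right)}} = 35159 - \frac{1}{-37764 + \frac{104 \left(1 + 86 \cdot 104\right)}{117 + 104}} = 35159 - \frac{1}{-37764 + \frac{104 \left(1 + 8944\right)}{221}} = 35159 - \frac{1}{-37764 + 104 \cdot \frac{1}{221} \cdot 8945} = 35159 - \frac{1}{-37764 + \frac{71560}{17}} = 35159 - \frac{1}{- \frac{570428}{17}} = 35159 - - \frac{17}{570428} = 35159 + \frac{17}{570428} = \frac{20055678069}{570428}$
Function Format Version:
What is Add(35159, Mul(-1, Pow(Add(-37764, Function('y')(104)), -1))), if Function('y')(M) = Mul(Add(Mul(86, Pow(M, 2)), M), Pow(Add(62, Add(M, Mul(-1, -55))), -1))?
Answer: Rational(20055678069, 570428) ≈ 35159.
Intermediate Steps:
Function('y')(M) = Mul(Pow(Add(117, M), -1), Add(M, Mul(86, Pow(M, 2)))) (Function('y')(M) = Mul(Add(M, Mul(86, Pow(M, 2))), Pow(Add(62, Add(M, 55)), -1)) = Mul(Add(M, Mul(86, Pow(M, 2))), Pow(Add(62, Add(55, M)), -1)) = Mul(Add(M, Mul(86, Pow(M, 2))), Pow(Add(117, M), -1)) = Mul(Pow(Add(117, M), -1), Add(M, Mul(86, Pow(M, 2)))))
Add(35159, Mul(-1, Pow(Add(-37764, Function('y')(104)), -1))) = Add(35159, Mul(-1, Pow(Add(-37764, Mul(104, Pow(Add(117, 104), -1), Add(1, Mul(86, 104)))), -1))) = Add(35159, Mul(-1, Pow(Add(-37764, Mul(104, Pow(221, -1), Add(1, 8944))), -1))) = Add(35159, Mul(-1, Pow(Add(-37764, Mul(104, Rational(1, 221), 8945)), -1))) = Add(35159, Mul(-1, Pow(Add(-37764, Rational(71560, 17)), -1))) = Add(35159, Mul(-1, Pow(Rational(-570428, 17), -1))) = Add(35159, Mul(-1, Rational(-17, 570428))) = Add(35159, Rational(17, 570428)) = Rational(20055678069, 570428)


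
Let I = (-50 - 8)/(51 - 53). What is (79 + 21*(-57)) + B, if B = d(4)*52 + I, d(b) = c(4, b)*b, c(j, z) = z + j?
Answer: 575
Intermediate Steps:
c(j, z) = j + z
I = 29 (I = -58/(-2) = -58*(-½) = 29)
d(b) = b*(4 + b) (d(b) = (4 + b)*b = b*(4 + b))
B = 1693 (B = (4*(4 + 4))*52 + 29 = (4*8)*52 + 29 = 32*52 + 29 = 1664 + 29 = 1693)
(79 + 21*(-57)) + B = (79 + 21*(-57)) + 1693 = (79 - 1197) + 1693 = -1118 + 1693 = 575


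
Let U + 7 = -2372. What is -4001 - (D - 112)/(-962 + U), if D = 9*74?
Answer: -13366787/3341 ≈ -4000.8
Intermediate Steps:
U = -2379 (U = -7 - 2372 = -2379)
D = 666
-4001 - (D - 112)/(-962 + U) = -4001 - (666 - 112)/(-962 - 2379) = -4001 - 554/(-3341) = -4001 - 554*(-1)/3341 = -4001 - 1*(-554/3341) = -4001 + 554/3341 = -13366787/3341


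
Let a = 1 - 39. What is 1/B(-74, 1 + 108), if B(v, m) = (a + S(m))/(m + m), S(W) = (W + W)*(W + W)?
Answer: 109/23743 ≈ 0.0045908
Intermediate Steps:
S(W) = 4*W² (S(W) = (2*W)*(2*W) = 4*W²)
a = -38
B(v, m) = (-38 + 4*m²)/(2*m) (B(v, m) = (-38 + 4*m²)/(m + m) = (-38 + 4*m²)/((2*m)) = (-38 + 4*m²)*(1/(2*m)) = (-38 + 4*m²)/(2*m))
1/B(-74, 1 + 108) = 1/(-19/(1 + 108) + 2*(1 + 108)) = 1/(-19/109 + 2*109) = 1/(-19*1/109 + 218) = 1/(-19/109 + 218) = 1/(23743/109) = 109/23743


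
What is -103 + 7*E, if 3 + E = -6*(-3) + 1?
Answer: 9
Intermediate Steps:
E = 16 (E = -3 + (-6*(-3) + 1) = -3 + (18 + 1) = -3 + 19 = 16)
-103 + 7*E = -103 + 7*16 = -103 + 112 = 9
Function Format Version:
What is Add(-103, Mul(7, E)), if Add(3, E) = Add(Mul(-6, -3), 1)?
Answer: 9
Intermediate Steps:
E = 16 (E = Add(-3, Add(Mul(-6, -3), 1)) = Add(-3, Add(18, 1)) = Add(-3, 19) = 16)
Add(-103, Mul(7, E)) = Add(-103, Mul(7, 16)) = Add(-103, 112) = 9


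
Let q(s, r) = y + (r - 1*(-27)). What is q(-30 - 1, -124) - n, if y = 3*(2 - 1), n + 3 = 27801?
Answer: -27892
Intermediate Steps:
n = 27798 (n = -3 + 27801 = 27798)
y = 3 (y = 3*1 = 3)
q(s, r) = 30 + r (q(s, r) = 3 + (r - 1*(-27)) = 3 + (r + 27) = 3 + (27 + r) = 30 + r)
q(-30 - 1, -124) - n = (30 - 124) - 1*27798 = -94 - 27798 = -27892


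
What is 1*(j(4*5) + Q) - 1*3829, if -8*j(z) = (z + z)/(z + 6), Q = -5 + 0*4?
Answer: -99689/26 ≈ -3834.2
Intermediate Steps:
Q = -5 (Q = -5 + 0 = -5)
j(z) = -z/(4*(6 + z)) (j(z) = -(z + z)/(8*(z + 6)) = -2*z/(8*(6 + z)) = -z/(4*(6 + z)))
1*(j(4*5) + Q) - 1*3829 = 1*(-4*5/(24 + 4*(4*5)) - 5) - 1*3829 = 1*(-1*20/(24 + 4*20) - 5) - 3829 = 1*(-1*20/(24 + 80) - 5) - 3829 = 1*(-1*20/104 - 5) - 3829 = 1*(-1*20*1/104 - 5) - 3829 = 1*(-5/26 - 5) - 3829 = 1*(-135/26) - 3829 = -135/26 - 3829 = -99689/26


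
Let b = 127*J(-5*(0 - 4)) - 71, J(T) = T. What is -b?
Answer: -2469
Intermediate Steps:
b = 2469 (b = 127*(-5*(0 - 4)) - 71 = 127*(-5*(-4)) - 71 = 127*20 - 71 = 2540 - 71 = 2469)
-b = -1*2469 = -2469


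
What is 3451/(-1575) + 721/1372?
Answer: -73453/44100 ≈ -1.6656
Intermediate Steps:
3451/(-1575) + 721/1372 = 3451*(-1/1575) + 721*(1/1372) = -493/225 + 103/196 = -73453/44100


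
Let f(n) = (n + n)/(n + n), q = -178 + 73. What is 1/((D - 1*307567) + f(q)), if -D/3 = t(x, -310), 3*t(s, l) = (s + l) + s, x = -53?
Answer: -1/307150 ≈ -3.2557e-6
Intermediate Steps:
t(s, l) = l/3 + 2*s/3 (t(s, l) = ((s + l) + s)/3 = ((l + s) + s)/3 = (l + 2*s)/3 = l/3 + 2*s/3)
D = 416 (D = -3*((⅓)*(-310) + (⅔)*(-53)) = -3*(-310/3 - 106/3) = -3*(-416/3) = 416)
q = -105
f(n) = 1 (f(n) = (2*n)/((2*n)) = (2*n)*(1/(2*n)) = 1)
1/((D - 1*307567) + f(q)) = 1/((416 - 1*307567) + 1) = 1/((416 - 307567) + 1) = 1/(-307151 + 1) = 1/(-307150) = -1/307150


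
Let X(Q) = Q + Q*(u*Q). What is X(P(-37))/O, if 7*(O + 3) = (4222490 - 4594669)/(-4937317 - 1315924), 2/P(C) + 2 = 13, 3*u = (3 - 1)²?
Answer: -43772687/579675063 ≈ -0.075512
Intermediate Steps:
u = 4/3 (u = (3 - 1)²/3 = (⅓)*2² = (⅓)*4 = 4/3 ≈ 1.3333)
P(C) = 2/11 (P(C) = 2/(-2 + 13) = 2/11)
O = -130945882/43772687 (O = -3 + ((4222490 - 4594669)/(-4937317 - 1315924))/7 = -3 + (-372179/(-6253241))/7 = -3 + (-372179*(-1/6253241))/7 = -3 + (⅐)*(372179/6253241) = -3 + 372179/43772687 = -130945882/43772687 ≈ -2.9915)
X(Q) = Q + 4*Q²/3 (X(Q) = Q + Q*(4*Q/3) = Q + 4*Q²/3)
X(P(-37))/O = ((⅓)*(2/11)*(3 + 4*(2/11)))/(-130945882/43772687) = ((⅓)*(2/11)*(3 + 8/11))*(-43772687/130945882) = ((⅓)*(2/11)*(41/11))*(-43772687/130945882) = (82/363)*(-43772687/130945882) = -43772687/579675063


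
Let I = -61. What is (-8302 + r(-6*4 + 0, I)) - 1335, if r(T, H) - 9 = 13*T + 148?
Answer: -9792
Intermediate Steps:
r(T, H) = 157 + 13*T (r(T, H) = 9 + (13*T + 148) = 9 + (148 + 13*T) = 157 + 13*T)
(-8302 + r(-6*4 + 0, I)) - 1335 = (-8302 + (157 + 13*(-6*4 + 0))) - 1335 = (-8302 + (157 + 13*(-24 + 0))) - 1335 = (-8302 + (157 + 13*(-24))) - 1335 = (-8302 + (157 - 312)) - 1335 = (-8302 - 155) - 1335 = -8457 - 1335 = -9792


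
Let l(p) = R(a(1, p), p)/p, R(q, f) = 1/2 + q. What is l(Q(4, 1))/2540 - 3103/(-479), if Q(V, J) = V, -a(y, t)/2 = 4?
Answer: 12609155/1946656 ≈ 6.4773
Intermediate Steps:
a(y, t) = -8 (a(y, t) = -2*4 = -8)
R(q, f) = ½ + q
l(p) = -15/(2*p) (l(p) = (½ - 8)/p = -15/(2*p))
l(Q(4, 1))/2540 - 3103/(-479) = -15/2/4/2540 - 3103/(-479) = -15/2*¼*(1/2540) - 3103*(-1/479) = -15/8*1/2540 + 3103/479 = -3/4064 + 3103/479 = 12609155/1946656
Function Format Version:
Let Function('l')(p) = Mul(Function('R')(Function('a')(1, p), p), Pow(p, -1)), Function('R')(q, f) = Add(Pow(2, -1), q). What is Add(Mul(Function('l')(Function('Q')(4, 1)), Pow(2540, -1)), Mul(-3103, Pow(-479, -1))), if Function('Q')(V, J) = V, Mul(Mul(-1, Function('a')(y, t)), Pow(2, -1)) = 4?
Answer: Rational(12609155, 1946656) ≈ 6.4773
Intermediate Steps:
Function('a')(y, t) = -8 (Function('a')(y, t) = Mul(-2, 4) = -8)
Function('R')(q, f) = Add(Rational(1, 2), q)
Function('l')(p) = Mul(Rational(-15, 2), Pow(p, -1)) (Function('l')(p) = Mul(Add(Rational(1, 2), -8), Pow(p, -1)) = Mul(Rational(-15, 2), Pow(p, -1)))
Add(Mul(Function('l')(Function('Q')(4, 1)), Pow(2540, -1)), Mul(-3103, Pow(-479, -1))) = Add(Mul(Mul(Rational(-15, 2), Pow(4, -1)), Pow(2540, -1)), Mul(-3103, Pow(-479, -1))) = Add(Mul(Mul(Rational(-15, 2), Rational(1, 4)), Rational(1, 2540)), Mul(-3103, Rational(-1, 479))) = Add(Mul(Rational(-15, 8), Rational(1, 2540)), Rational(3103, 479)) = Add(Rational(-3, 4064), Rational(3103, 479)) = Rational(12609155, 1946656)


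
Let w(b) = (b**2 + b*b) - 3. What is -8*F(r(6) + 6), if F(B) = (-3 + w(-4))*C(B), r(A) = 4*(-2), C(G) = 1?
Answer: -208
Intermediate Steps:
w(b) = -3 + 2*b**2 (w(b) = (b**2 + b**2) - 3 = 2*b**2 - 3 = -3 + 2*b**2)
r(A) = -8
F(B) = 26 (F(B) = (-3 + (-3 + 2*(-4)**2))*1 = (-3 + (-3 + 2*16))*1 = (-3 + (-3 + 32))*1 = (-3 + 29)*1 = 26*1 = 26)
-8*F(r(6) + 6) = -8*26 = -208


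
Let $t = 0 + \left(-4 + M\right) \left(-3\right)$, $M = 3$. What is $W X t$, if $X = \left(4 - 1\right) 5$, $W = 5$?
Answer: $225$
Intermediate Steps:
$X = 15$ ($X = 3 \cdot 5 = 15$)
$t = 3$ ($t = 0 + \left(-4 + 3\right) \left(-3\right) = 0 - -3 = 0 + 3 = 3$)
$W X t = 5 \cdot 15 \cdot 3 = 75 \cdot 3 = 225$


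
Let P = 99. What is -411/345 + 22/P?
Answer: -1003/1035 ≈ -0.96908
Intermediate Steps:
-411/345 + 22/P = -411/345 + 22/99 = -411*1/345 + 22*(1/99) = -137/115 + 2/9 = -1003/1035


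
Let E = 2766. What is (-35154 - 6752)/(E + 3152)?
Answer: -20953/2959 ≈ -7.0811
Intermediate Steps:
(-35154 - 6752)/(E + 3152) = (-35154 - 6752)/(2766 + 3152) = -41906/5918 = -41906*1/5918 = -20953/2959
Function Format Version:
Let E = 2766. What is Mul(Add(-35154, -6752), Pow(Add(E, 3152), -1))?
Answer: Rational(-20953, 2959) ≈ -7.0811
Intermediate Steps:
Mul(Add(-35154, -6752), Pow(Add(E, 3152), -1)) = Mul(Add(-35154, -6752), Pow(Add(2766, 3152), -1)) = Mul(-41906, Pow(5918, -1)) = Mul(-41906, Rational(1, 5918)) = Rational(-20953, 2959)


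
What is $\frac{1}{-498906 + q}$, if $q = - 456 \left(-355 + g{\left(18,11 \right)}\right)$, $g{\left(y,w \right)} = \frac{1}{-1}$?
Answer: $- \frac{1}{336570} \approx -2.9712 \cdot 10^{-6}$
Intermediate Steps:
$g{\left(y,w \right)} = -1$
$q = 162336$ ($q = - 456 \left(-355 - 1\right) = \left(-456\right) \left(-356\right) = 162336$)
$\frac{1}{-498906 + q} = \frac{1}{-498906 + 162336} = \frac{1}{-336570} = - \frac{1}{336570}$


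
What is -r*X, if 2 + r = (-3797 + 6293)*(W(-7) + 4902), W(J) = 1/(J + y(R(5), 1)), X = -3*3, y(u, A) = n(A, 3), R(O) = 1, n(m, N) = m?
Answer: 110114766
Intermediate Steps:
y(u, A) = A
X = -9
W(J) = 1/(1 + J) (W(J) = 1/(J + 1) = 1/(1 + J))
r = 12234974 (r = -2 + (-3797 + 6293)*(1/(1 - 7) + 4902) = -2 + 2496*(1/(-6) + 4902) = -2 + 2496*(-⅙ + 4902) = -2 + 2496*(29411/6) = -2 + 12234976 = 12234974)
-r*X = -12234974*(-9) = -1*(-110114766) = 110114766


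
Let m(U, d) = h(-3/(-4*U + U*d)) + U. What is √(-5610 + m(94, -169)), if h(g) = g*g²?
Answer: I*√385762568266946060702/264452644 ≈ 74.27*I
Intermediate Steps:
h(g) = g³
m(U, d) = U - 27/(-4*U + U*d)³ (m(U, d) = (-3/(-4*U + U*d))³ + U = -27/(-4*U + U*d)³ + U = U - 27/(-4*U + U*d)³)
√(-5610 + m(94, -169)) = √(-5610 + (94 - 27/(94³*(-4 - 169)³))) = √(-5610 + (94 - 27*1/830584/(-173)³)) = √(-5610 + (94 - 27*1/830584*(-1/5177717))) = √(-5610 + (94 + 27/4300528896728)) = √(-5610 + 404249716292459/4300528896728) = √(-23721717394351621/4300528896728) = I*√385762568266946060702/264452644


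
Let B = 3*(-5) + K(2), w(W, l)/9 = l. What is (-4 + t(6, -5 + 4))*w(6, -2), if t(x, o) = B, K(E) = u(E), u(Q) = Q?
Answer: 306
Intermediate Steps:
w(W, l) = 9*l
K(E) = E
B = -13 (B = 3*(-5) + 2 = -15 + 2 = -13)
t(x, o) = -13
(-4 + t(6, -5 + 4))*w(6, -2) = (-4 - 13)*(9*(-2)) = -17*(-18) = 306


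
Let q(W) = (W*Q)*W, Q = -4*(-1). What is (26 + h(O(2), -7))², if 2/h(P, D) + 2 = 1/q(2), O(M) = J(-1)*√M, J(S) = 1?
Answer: 599076/961 ≈ 623.39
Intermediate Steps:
Q = 4
q(W) = 4*W² (q(W) = (W*4)*W = (4*W)*W = 4*W²)
O(M) = √M (O(M) = 1*√M = √M)
h(P, D) = -32/31 (h(P, D) = 2/(-2 + 1/(4*2²)) = 2/(-2 + 1/(4*4)) = 2/(-2 + 1/16) = 2/(-31/16) = 2*(-16/31) = -32/31)
(26 + h(O(2), -7))² = (26 - 32/31)² = (774/31)² = 599076/961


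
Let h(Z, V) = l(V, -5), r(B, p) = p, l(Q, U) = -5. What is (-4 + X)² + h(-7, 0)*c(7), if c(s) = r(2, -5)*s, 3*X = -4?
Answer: 1831/9 ≈ 203.44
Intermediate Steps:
X = -4/3 (X = (⅓)*(-4) = -4/3 ≈ -1.3333)
h(Z, V) = -5
c(s) = -5*s
(-4 + X)² + h(-7, 0)*c(7) = (-4 - 4/3)² - (-25)*7 = (-16/3)² - 5*(-35) = 256/9 + 175 = 1831/9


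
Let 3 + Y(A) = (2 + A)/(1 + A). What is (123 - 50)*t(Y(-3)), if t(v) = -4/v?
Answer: 584/5 ≈ 116.80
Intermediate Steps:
Y(A) = -3 + (2 + A)/(1 + A)
(123 - 50)*t(Y(-3)) = (123 - 50)*(-4*(1 - 3)/(-1 - 2*(-3))) = 73*(-4*(-2/(-1 + 6))) = 73*(-4/((-½*5))) = 73*(-4/(-5/2)) = 73*(-4*(-⅖)) = 73*(8/5) = 584/5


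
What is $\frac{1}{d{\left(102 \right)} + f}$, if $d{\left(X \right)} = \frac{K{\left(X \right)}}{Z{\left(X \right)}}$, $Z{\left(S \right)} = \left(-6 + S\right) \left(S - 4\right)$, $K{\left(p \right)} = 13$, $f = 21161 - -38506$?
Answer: $\frac{9408}{561347149} \approx 1.676 \cdot 10^{-5}$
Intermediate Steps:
$f = 59667$ ($f = 21161 + 38506 = 59667$)
$Z{\left(S \right)} = \left(-6 + S\right) \left(-4 + S\right)$
$d{\left(X \right)} = \frac{13}{24 + X^{2} - 10 X}$
$\frac{1}{d{\left(102 \right)} + f} = \frac{1}{\frac{13}{24 + 102^{2} - 1020} + 59667} = \frac{1}{\frac{13}{24 + 10404 - 1020} + 59667} = \frac{1}{\frac{13}{9408} + 59667} = \frac{1}{\frac{561347149}{9408}} = \frac{9408}{561347149}$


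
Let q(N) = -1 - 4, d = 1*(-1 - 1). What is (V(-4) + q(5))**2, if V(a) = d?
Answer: 49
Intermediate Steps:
d = -2 (d = 1*(-2) = -2)
V(a) = -2
q(N) = -5
(V(-4) + q(5))**2 = (-2 - 5)**2 = (-7)**2 = 49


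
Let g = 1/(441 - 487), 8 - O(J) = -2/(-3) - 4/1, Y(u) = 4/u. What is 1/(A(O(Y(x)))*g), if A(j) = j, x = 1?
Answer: -69/17 ≈ -4.0588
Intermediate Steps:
O(J) = 34/3 (O(J) = 8 - (-2/(-3) - 4/1) = 8 - (-2*(-1/3) - 4*1) = 8 - (2/3 - 4) = 8 - 1*(-10/3) = 8 + 10/3 = 34/3)
g = -1/46 (g = 1/(-46) = -1/46 ≈ -0.021739)
1/(A(O(Y(x)))*g) = 1/((34/3)*(-1/46)) = 1/(-17/69) = -69/17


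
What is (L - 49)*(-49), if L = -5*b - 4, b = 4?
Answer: 3577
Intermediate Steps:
L = -24 (L = -5*4 - 4 = -20 - 4 = -24)
(L - 49)*(-49) = (-24 - 49)*(-49) = -73*(-49) = 3577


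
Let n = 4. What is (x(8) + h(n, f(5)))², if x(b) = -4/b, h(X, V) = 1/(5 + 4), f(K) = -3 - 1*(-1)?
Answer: 49/324 ≈ 0.15123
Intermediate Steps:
f(K) = -2 (f(K) = -3 + 1 = -2)
h(X, V) = ⅑ (h(X, V) = 1/9 = ⅑)
(x(8) + h(n, f(5)))² = (-4/8 + ⅑)² = (-4*⅛ + ⅑)² = (-½ + ⅑)² = (-7/18)² = 49/324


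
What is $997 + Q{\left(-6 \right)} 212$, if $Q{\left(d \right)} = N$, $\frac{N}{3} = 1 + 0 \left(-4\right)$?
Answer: $1633$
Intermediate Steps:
$N = 3$ ($N = 3 \left(1 + 0 \left(-4\right)\right) = 3 \left(1 + 0\right) = 3 \cdot 1 = 3$)
$Q{\left(d \right)} = 3$
$997 + Q{\left(-6 \right)} 212 = 997 + 3 \cdot 212 = 997 + 636 = 1633$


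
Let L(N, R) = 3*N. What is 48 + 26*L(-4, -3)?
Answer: -264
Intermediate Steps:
48 + 26*L(-4, -3) = 48 + 26*(3*(-4)) = 48 + 26*(-12) = 48 - 312 = -264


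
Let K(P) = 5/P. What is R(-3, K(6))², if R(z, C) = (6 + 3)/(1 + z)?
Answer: 81/4 ≈ 20.250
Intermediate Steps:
R(z, C) = 9/(1 + z)
R(-3, K(6))² = (9/(1 - 3))² = (9/(-2))² = (9*(-½))² = (-9/2)² = 81/4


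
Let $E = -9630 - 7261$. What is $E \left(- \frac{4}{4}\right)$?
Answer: $16891$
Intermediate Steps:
$E = -16891$ ($E = -9630 - 7261 = -16891$)
$E \left(- \frac{4}{4}\right) = - 16891 \left(- \frac{4}{4}\right) = - 16891 \left(\left(-4\right) \frac{1}{4}\right) = \left(-16891\right) \left(-1\right) = 16891$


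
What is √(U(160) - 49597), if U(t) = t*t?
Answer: I*√23997 ≈ 154.91*I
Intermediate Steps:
U(t) = t²
√(U(160) - 49597) = √(160² - 49597) = √(25600 - 49597) = √(-23997) = I*√23997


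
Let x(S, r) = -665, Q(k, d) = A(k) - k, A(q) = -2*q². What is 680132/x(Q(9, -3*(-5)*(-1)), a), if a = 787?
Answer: -680132/665 ≈ -1022.8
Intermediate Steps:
Q(k, d) = -k - 2*k² (Q(k, d) = -2*k² - k = -k - 2*k²)
680132/x(Q(9, -3*(-5)*(-1)), a) = 680132/(-665) = 680132*(-1/665) = -680132/665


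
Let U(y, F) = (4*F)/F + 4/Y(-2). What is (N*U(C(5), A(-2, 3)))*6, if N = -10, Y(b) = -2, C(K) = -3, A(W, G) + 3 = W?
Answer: -120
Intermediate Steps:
A(W, G) = -3 + W
U(y, F) = 2 (U(y, F) = (4*F)/F + 4/(-2) = 4 + 4*(-½) = 4 - 2 = 2)
(N*U(C(5), A(-2, 3)))*6 = -10*2*6 = -20*6 = -120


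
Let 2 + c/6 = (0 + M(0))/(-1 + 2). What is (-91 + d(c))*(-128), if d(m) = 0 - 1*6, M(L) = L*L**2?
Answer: 12416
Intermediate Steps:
M(L) = L**3
c = -12 (c = -12 + 6*((0 + 0**3)/(-1 + 2)) = -12 + 6*((0 + 0)/1) = -12 + 6*(0*1) = -12 + 6*0 = -12 + 0 = -12)
d(m) = -6 (d(m) = 0 - 6 = -6)
(-91 + d(c))*(-128) = (-91 - 6)*(-128) = -97*(-128) = 12416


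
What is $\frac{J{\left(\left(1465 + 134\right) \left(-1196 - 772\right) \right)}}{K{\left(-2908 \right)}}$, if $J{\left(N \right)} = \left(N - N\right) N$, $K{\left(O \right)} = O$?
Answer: $0$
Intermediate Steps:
$J{\left(N \right)} = 0$ ($J{\left(N \right)} = 0 N = 0$)
$\frac{J{\left(\left(1465 + 134\right) \left(-1196 - 772\right) \right)}}{K{\left(-2908 \right)}} = \frac{0}{-2908} = 0 \left(- \frac{1}{2908}\right) = 0$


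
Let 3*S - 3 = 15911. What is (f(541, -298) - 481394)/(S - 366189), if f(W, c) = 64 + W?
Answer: 1442367/1082653 ≈ 1.3323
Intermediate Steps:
S = 15914/3 (S = 1 + (⅓)*15911 = 1 + 15911/3 = 15914/3 ≈ 5304.7)
(f(541, -298) - 481394)/(S - 366189) = ((64 + 541) - 481394)/(15914/3 - 366189) = (605 - 481394)/(-1082653/3) = -480789*(-3/1082653) = 1442367/1082653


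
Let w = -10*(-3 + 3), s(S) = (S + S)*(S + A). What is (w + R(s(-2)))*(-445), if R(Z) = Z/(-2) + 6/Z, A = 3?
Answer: -445/2 ≈ -222.50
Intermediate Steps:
s(S) = 2*S*(3 + S) (s(S) = (S + S)*(S + 3) = (2*S)*(3 + S) = 2*S*(3 + S))
w = 0 (w = -10*0 = 0)
R(Z) = 6/Z - Z/2 (R(Z) = Z*(-½) + 6/Z = -Z/2 + 6/Z = 6/Z - Z/2)
(w + R(s(-2)))*(-445) = (0 + (6/((2*(-2)*(3 - 2))) - (-2)*(3 - 2)))*(-445) = (0 + (6/((2*(-2)*1)) - (-2)))*(-445) = (0 + (6/(-4) - ½*(-4)))*(-445) = (0 + (6*(-¼) + 2))*(-445) = (0 + (-3/2 + 2))*(-445) = (0 + ½)*(-445) = (½)*(-445) = -445/2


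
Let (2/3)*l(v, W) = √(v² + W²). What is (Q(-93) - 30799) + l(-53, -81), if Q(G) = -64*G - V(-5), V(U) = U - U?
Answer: -24847 + 3*√9370/2 ≈ -24702.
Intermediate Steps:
V(U) = 0
Q(G) = -64*G (Q(G) = -64*G - 1*0 = -64*G + 0 = -64*G)
l(v, W) = 3*√(W² + v²)/2 (l(v, W) = 3*√(v² + W²)/2 = 3*√(W² + v²)/2)
(Q(-93) - 30799) + l(-53, -81) = (-64*(-93) - 30799) + 3*√((-81)² + (-53)²)/2 = (5952 - 30799) + 3*√(6561 + 2809)/2 = -24847 + 3*√9370/2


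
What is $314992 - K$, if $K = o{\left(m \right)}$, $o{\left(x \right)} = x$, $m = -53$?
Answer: $315045$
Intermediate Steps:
$K = -53$
$314992 - K = 314992 - -53 = 314992 + 53 = 315045$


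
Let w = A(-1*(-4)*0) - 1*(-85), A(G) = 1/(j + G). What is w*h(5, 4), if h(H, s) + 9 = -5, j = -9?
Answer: -10696/9 ≈ -1188.4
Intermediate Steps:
h(H, s) = -14 (h(H, s) = -9 - 5 = -14)
A(G) = 1/(-9 + G)
w = 764/9 (w = 1/(-9 - 1*(-4)*0) - 1*(-85) = 1/(-9 + 4*0) + 85 = 1/(-9 + 0) + 85 = 1/(-9) + 85 = -1/9 + 85 = 764/9 ≈ 84.889)
w*h(5, 4) = (764/9)*(-14) = -10696/9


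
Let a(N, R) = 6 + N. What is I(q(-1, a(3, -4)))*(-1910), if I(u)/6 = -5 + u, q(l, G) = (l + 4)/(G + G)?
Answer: 55390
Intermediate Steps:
q(l, G) = (4 + l)/(2*G) (q(l, G) = (4 + l)/((2*G)) = (4 + l)*(1/(2*G)) = (4 + l)/(2*G))
I(u) = -30 + 6*u (I(u) = 6*(-5 + u) = -30 + 6*u)
I(q(-1, a(3, -4)))*(-1910) = (-30 + 6*((4 - 1)/(2*(6 + 3))))*(-1910) = (-30 + 6*((½)*3/9))*(-1910) = (-30 + 6*((½)*(⅑)*3))*(-1910) = (-30 + 6*(⅙))*(-1910) = (-30 + 1)*(-1910) = -29*(-1910) = 55390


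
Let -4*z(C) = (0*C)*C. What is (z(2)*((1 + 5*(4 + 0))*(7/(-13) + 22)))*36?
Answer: 0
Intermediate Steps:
z(C) = 0 (z(C) = -0*C*C/4 = -0*C = -1/4*0 = 0)
(z(2)*((1 + 5*(4 + 0))*(7/(-13) + 22)))*36 = (0*((1 + 5*(4 + 0))*(7/(-13) + 22)))*36 = (0*((1 + 5*4)*(7*(-1/13) + 22)))*36 = (0*((1 + 20)*(-7/13 + 22)))*36 = (0*(21*(279/13)))*36 = (0*(5859/13))*36 = 0*36 = 0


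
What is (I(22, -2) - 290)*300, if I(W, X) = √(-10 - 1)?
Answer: -87000 + 300*I*√11 ≈ -87000.0 + 994.99*I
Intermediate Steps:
I(W, X) = I*√11 (I(W, X) = √(-11) = I*√11)
(I(22, -2) - 290)*300 = (I*√11 - 290)*300 = (-290 + I*√11)*300 = -87000 + 300*I*√11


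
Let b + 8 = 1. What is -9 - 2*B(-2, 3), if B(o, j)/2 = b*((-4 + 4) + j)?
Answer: 75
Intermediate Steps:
b = -7 (b = -8 + 1 = -7)
B(o, j) = -14*j (B(o, j) = 2*(-7*((-4 + 4) + j)) = 2*(-7*(0 + j)) = 2*(-7*j) = -14*j)
-9 - 2*B(-2, 3) = -9 - (-28)*3 = -9 - 2*(-42) = -9 + 84 = 75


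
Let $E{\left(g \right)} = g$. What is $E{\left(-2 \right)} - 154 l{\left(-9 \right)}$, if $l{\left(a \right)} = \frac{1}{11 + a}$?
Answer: $-79$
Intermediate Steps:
$E{\left(-2 \right)} - 154 l{\left(-9 \right)} = -2 - \frac{154}{11 - 9} = -2 - \frac{154}{2} = -2 - 77 = -79$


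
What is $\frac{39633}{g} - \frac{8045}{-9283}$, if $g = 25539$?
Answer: $\frac{191124798}{79026179} \approx 2.4185$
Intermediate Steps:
$\frac{39633}{g} - \frac{8045}{-9283} = \frac{39633}{25539} - \frac{8045}{-9283} = 39633 \cdot \frac{1}{25539} - - \frac{8045}{9283} = \frac{13211}{8513} + \frac{8045}{9283} = \frac{191124798}{79026179}$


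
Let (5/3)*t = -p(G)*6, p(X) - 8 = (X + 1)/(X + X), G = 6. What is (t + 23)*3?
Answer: -237/10 ≈ -23.700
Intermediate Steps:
p(X) = 8 + (1 + X)/(2*X) (p(X) = 8 + (X + 1)/(X + X) = 8 + (1 + X)/((2*X)) = 8 + (1 + X)*(1/(2*X)) = 8 + (1 + X)/(2*X))
t = -309/10 (t = 3*(-(1 + 17*6)/(2*6)*6)/5 = 3*(-(1 + 102)/(2*6)*6)/5 = 3*(-103/(2*6)*6)/5 = 3*(-1*103/12*6)/5 = 3*(-103/12*6)/5 = (3/5)*(-103/2) = -309/10 ≈ -30.900)
(t + 23)*3 = (-309/10 + 23)*3 = -79/10*3 = -237/10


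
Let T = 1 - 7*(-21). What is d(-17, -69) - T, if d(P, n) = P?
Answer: -165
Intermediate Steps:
T = 148 (T = 1 + 147 = 148)
d(-17, -69) - T = -17 - 1*148 = -17 - 148 = -165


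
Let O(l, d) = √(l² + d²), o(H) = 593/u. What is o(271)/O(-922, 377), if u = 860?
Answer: 593*√992213/853303180 ≈ 0.00069224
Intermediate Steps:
o(H) = 593/860
O(l, d) = √(d² + l²)
o(271)/O(-922, 377) = 593/(860*(√(377² + (-922)²))) = 593/(860*(√(142129 + 850084))) = 593/(860*(√992213)) = 593*(√992213/992213)/860 = 593*√992213/853303180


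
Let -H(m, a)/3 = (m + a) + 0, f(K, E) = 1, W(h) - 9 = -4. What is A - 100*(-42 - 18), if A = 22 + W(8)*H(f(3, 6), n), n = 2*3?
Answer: 5917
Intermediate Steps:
W(h) = 5 (W(h) = 9 - 4 = 5)
n = 6
H(m, a) = -3*a - 3*m (H(m, a) = -3*((m + a) + 0) = -3*((a + m) + 0) = -3*(a + m) = -3*a - 3*m)
A = -83 (A = 22 + 5*(-3*6 - 3*1) = 22 + 5*(-18 - 3) = 22 + 5*(-21) = 22 - 105 = -83)
A - 100*(-42 - 18) = -83 - 100*(-42 - 18) = -83 - 100*(-60) = -83 + 6000 = 5917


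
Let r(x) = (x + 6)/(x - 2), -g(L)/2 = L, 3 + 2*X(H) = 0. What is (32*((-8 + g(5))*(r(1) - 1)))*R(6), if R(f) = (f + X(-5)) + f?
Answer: 48384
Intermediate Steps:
X(H) = -3/2 (X(H) = -3/2 + (½)*0 = -3/2 + 0 = -3/2)
g(L) = -2*L
r(x) = (6 + x)/(-2 + x)
R(f) = -3/2 + 2*f (R(f) = (f - 3/2) + f = (-3/2 + f) + f = -3/2 + 2*f)
(32*((-8 + g(5))*(r(1) - 1)))*R(6) = (32*((-8 - 2*5)*((6 + 1)/(-2 + 1) - 1)))*(-3/2 + 2*6) = (32*((-8 - 10)*(7/(-1) - 1)))*(-3/2 + 12) = (32*(-18*(-1*7 - 1)))*(21/2) = (32*(-18*(-7 - 1)))*(21/2) = (32*(-18*(-8)))*(21/2) = (32*144)*(21/2) = 4608*(21/2) = 48384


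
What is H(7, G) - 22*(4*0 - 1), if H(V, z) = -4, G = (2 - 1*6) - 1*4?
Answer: 18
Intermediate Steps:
G = -8 (G = (2 - 6) - 4 = -4 - 4 = -8)
H(7, G) - 22*(4*0 - 1) = -4 - 22*(4*0 - 1) = -4 - 22*(0 - 1) = -4 - 22*(-1) = -4 + 22 = 18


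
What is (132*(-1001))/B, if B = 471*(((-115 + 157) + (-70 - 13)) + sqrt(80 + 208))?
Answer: 257972/31243 + 75504*sqrt(2)/31243 ≈ 11.675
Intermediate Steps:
B = -19311 + 5652*sqrt(2) (B = 471*((42 - 83) + sqrt(288)) = 471*(-41 + 12*sqrt(2)) = -19311 + 5652*sqrt(2) ≈ -11318.)
(132*(-1001))/B = (132*(-1001))/(-19311 + 5652*sqrt(2)) = -132132/(-19311 + 5652*sqrt(2))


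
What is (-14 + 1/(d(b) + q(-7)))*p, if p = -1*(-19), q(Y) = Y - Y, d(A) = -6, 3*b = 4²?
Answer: -1615/6 ≈ -269.17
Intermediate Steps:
b = 16/3 (b = (⅓)*4² = (⅓)*16 = 16/3 ≈ 5.3333)
q(Y) = 0
p = 19
(-14 + 1/(d(b) + q(-7)))*p = (-14 + 1/(-6 + 0))*19 = (-14 + 1/(-6))*19 = (-14 - ⅙)*19 = -85/6*19 = -1615/6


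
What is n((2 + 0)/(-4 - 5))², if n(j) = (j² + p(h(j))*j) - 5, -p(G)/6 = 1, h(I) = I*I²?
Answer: 85849/6561 ≈ 13.085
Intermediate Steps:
h(I) = I³
p(G) = -6 (p(G) = -6*1 = -6)
n(j) = -5 + j² - 6*j (n(j) = (j² - 6*j) - 5 = -5 + j² - 6*j)
n((2 + 0)/(-4 - 5))² = (-5 + ((2 + 0)/(-4 - 5))² - 6*(2 + 0)/(-4 - 5))² = (-5 + (2/(-9))² - 12/(-9))² = (-5 + (2*(-⅑))² - 12*(-1)/9)² = (-5 + (-2/9)² - 6*(-2/9))² = (-5 + 4/81 + 4/3)² = (-293/81)² = 85849/6561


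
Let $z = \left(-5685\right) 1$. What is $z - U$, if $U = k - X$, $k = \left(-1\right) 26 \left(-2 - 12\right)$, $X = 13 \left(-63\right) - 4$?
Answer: $-6872$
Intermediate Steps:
$X = -823$ ($X = -819 - 4 = -823$)
$z = -5685$
$k = 364$ ($k = \left(-26\right) \left(-14\right) = 364$)
$U = 1187$ ($U = 364 - -823 = 364 + 823 = 1187$)
$z - U = -5685 - 1187 = -6872$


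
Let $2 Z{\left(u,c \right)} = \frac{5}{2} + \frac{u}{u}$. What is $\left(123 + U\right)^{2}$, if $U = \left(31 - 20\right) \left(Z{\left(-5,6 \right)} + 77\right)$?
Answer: $\frac{15657849}{16} \approx 9.7862 \cdot 10^{5}$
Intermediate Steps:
$Z{\left(u,c \right)} = \frac{7}{4}$ ($Z{\left(u,c \right)} = \frac{\frac{5}{2} + \frac{u}{u}}{2} = \frac{5 \cdot \frac{1}{2} + 1}{2} = \frac{\frac{5}{2} + 1}{2} = \frac{1}{2} \cdot \frac{7}{2} = \frac{7}{4}$)
$U = \frac{3465}{4}$ ($U = \left(31 - 20\right) \left(\frac{7}{4} + 77\right) = 11 \cdot \frac{315}{4} = \frac{3465}{4} \approx 866.25$)
$\left(123 + U\right)^{2} = \left(123 + \frac{3465}{4}\right)^{2} = \left(\frac{3957}{4}\right)^{2} = \frac{15657849}{16}$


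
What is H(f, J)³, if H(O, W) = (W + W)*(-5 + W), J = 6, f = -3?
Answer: 1728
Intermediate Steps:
H(O, W) = 2*W*(-5 + W) (H(O, W) = (2*W)*(-5 + W) = 2*W*(-5 + W))
H(f, J)³ = (2*6*(-5 + 6))³ = (2*6*1)³ = 12³ = 1728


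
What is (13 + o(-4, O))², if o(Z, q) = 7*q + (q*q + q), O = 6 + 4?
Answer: 37249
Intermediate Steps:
O = 10
o(Z, q) = q² + 8*q (o(Z, q) = 7*q + (q² + q) = 7*q + (q + q²) = q² + 8*q)
(13 + o(-4, O))² = (13 + 10*(8 + 10))² = (13 + 10*18)² = (13 + 180)² = 193² = 37249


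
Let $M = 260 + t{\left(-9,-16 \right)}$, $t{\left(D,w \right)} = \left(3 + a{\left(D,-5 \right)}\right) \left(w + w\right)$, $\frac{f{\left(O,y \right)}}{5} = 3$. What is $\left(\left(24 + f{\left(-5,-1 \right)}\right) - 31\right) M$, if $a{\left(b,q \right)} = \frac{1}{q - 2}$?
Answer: $\frac{9440}{7} \approx 1348.6$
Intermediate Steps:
$a{\left(b,q \right)} = \frac{1}{-2 + q}$
$f{\left(O,y \right)} = 15$ ($f{\left(O,y \right)} = 5 \cdot 3 = 15$)
$t{\left(D,w \right)} = \frac{40 w}{7}$ ($t{\left(D,w \right)} = \left(3 + \frac{1}{-2 - 5}\right) \left(w + w\right) = \left(3 + \frac{1}{-7}\right) 2 w = \left(3 - \frac{1}{7}\right) 2 w = \frac{20 \cdot 2 w}{7} = \frac{40 w}{7}$)
$M = \frac{1180}{7}$ ($M = 260 + \frac{40}{7} \left(-16\right) = 260 - \frac{640}{7} = \frac{1180}{7} \approx 168.57$)
$\left(\left(24 + f{\left(-5,-1 \right)}\right) - 31\right) M = \left(\left(24 + 15\right) - 31\right) \frac{1180}{7} = \left(39 - 31\right) \frac{1180}{7} = 8 \cdot \frac{1180}{7} = \frac{9440}{7}$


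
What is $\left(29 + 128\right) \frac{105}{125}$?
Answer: $\frac{3297}{25} \approx 131.88$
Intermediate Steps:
$\left(29 + 128\right) \frac{105}{125} = 157 \cdot 105 \cdot \frac{1}{125} = 157 \cdot \frac{21}{25} = \frac{3297}{25}$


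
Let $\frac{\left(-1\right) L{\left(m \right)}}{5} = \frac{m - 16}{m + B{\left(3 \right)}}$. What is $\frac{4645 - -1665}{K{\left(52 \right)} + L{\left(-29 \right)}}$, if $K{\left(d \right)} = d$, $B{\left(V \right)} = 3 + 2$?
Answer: $\frac{50480}{341} \approx 148.04$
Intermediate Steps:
$B{\left(V \right)} = 5$
$L{\left(m \right)} = - \frac{5 \left(-16 + m\right)}{5 + m}$ ($L{\left(m \right)} = - 5 \frac{m - 16}{m + 5} = - 5 \frac{-16 + m}{5 + m} = - \frac{5 \left(-16 + m\right)}{5 + m}$)
$\frac{4645 - -1665}{K{\left(52 \right)} + L{\left(-29 \right)}} = \frac{4645 - -1665}{52 + \frac{5 \left(16 - -29\right)}{5 - 29}} = \frac{4645 + 1665}{52 + \frac{5 \left(16 + 29\right)}{-24}} = \frac{6310}{52 + 5 \left(- \frac{1}{24}\right) 45} = \frac{6310}{52 - \frac{75}{8}} = \frac{6310}{\frac{341}{8}} = 6310 \cdot \frac{8}{341} = \frac{50480}{341}$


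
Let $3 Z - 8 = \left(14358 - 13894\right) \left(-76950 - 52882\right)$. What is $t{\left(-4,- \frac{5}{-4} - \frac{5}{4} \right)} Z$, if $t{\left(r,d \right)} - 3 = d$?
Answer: $-60242040$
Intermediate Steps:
$Z = -20080680$ ($Z = \frac{8}{3} + \frac{\left(14358 - 13894\right) \left(-76950 - 52882\right)}{3} = \frac{8}{3} + \frac{464 \left(-129832\right)}{3} = \frac{8}{3} + \frac{1}{3} \left(-60242048\right) = \frac{8}{3} - \frac{60242048}{3} = -20080680$)
$t{\left(r,d \right)} = 3 + d$
$t{\left(-4,- \frac{5}{-4} - \frac{5}{4} \right)} Z = \left(3 - \left(- \frac{5}{4} + \frac{5}{4}\right)\right) \left(-20080680\right) = \left(3 - 0\right) \left(-20080680\right) = \left(3 + \left(\frac{5}{4} - \frac{5}{4}\right)\right) \left(-20080680\right) = \left(3 + 0\right) \left(-20080680\right) = 3 \left(-20080680\right) = -60242040$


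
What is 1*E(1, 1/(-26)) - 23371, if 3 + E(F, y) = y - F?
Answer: -607751/26 ≈ -23375.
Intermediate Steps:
E(F, y) = -3 + y - F (E(F, y) = -3 + (y - F) = -3 + y - F)
1*E(1, 1/(-26)) - 23371 = 1*(-3 + 1/(-26) - 1*1) - 23371 = 1*(-3 - 1/26 - 1) - 23371 = 1*(-105/26) - 23371 = -105/26 - 23371 = -607751/26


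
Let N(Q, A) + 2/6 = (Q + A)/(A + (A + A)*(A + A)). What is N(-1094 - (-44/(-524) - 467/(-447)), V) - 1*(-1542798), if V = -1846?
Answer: 615633666406936366/399037203513 ≈ 1.5428e+6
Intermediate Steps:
N(Q, A) = -⅓ + (A + Q)/(A + 4*A²) (N(Q, A) = -⅓ + (Q + A)/(A + (A + A)*(A + A)) = -⅓ + (A + Q)/(A + (2*A)*(2*A)) = -⅓ + (A + Q)/(A + 4*A²))
N(-1094 - (-44/(-524) - 467/(-447)), V) - 1*(-1542798) = (⅓)*(-4*(-1846)² + 2*(-1846) + 3*(-1094 - (-44/(-524) - 467/(-447))))/(-1846*(1 + 4*(-1846))) - 1*(-1542798) = (⅓)*(-1/1846)*(-4*3407716 - 3692 + 3*(-1094 - (-44*(-1/524) - 467*(-1/447))))/(1 - 7384) + 1542798 = (⅓)*(-1/1846)*(-13630864 - 3692 + 3*(-1094 - (11/131 + 467/447)))/(-7383) + 1542798 = (⅓)*(-1/1846)*(-1/7383)*(-13630864 - 3692 + 3*(-1094 - 1*66094/58557)) + 1542798 = (⅓)*(-1/1846)*(-1/7383)*(-13630864 - 3692 + 3*(-1094 - 66094/58557)) + 1542798 = (⅓)*(-1/1846)*(-1/7383)*(-13630864 - 3692 + 3*(-64127452/58557)) + 1542798 = (⅓)*(-1/1846)*(-1/7383)*(-13630864 - 3692 - 64127452/19519) + 1542798 = (⅓)*(-1/1846)*(-1/7383)*(-266197026016/19519) + 1542798 = -133098513008/399037203513 + 1542798 = 615633666406936366/399037203513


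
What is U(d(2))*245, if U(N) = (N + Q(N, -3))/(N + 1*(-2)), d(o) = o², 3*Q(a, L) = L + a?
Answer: 3185/6 ≈ 530.83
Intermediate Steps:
Q(a, L) = L/3 + a/3 (Q(a, L) = (L + a)/3 = L/3 + a/3)
U(N) = (-1 + 4*N/3)/(-2 + N) (U(N) = (N + ((⅓)*(-3) + N/3))/(N + 1*(-2)) = (N + (-1 + N/3))/(N - 2) = (-1 + 4*N/3)/(-2 + N))
U(d(2))*245 = ((-3 + 4*2²)/(3*(-2 + 2²)))*245 = ((-3 + 4*4)/(3*(-2 + 4)))*245 = ((⅓)*(-3 + 16)/2)*245 = ((⅓)*(½)*13)*245 = (13/6)*245 = 3185/6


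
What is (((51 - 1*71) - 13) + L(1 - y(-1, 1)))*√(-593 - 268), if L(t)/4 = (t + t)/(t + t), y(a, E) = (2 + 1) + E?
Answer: -29*I*√861 ≈ -850.94*I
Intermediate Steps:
y(a, E) = 3 + E
L(t) = 4 (L(t) = 4*((t + t)/(t + t)) = 4*((2*t)/((2*t))) = 4*((2*t)*(1/(2*t))) = 4*1 = 4)
(((51 - 1*71) - 13) + L(1 - y(-1, 1)))*√(-593 - 268) = (((51 - 1*71) - 13) + 4)*√(-593 - 268) = (((51 - 71) - 13) + 4)*√(-861) = ((-20 - 13) + 4)*(I*√861) = (-33 + 4)*(I*√861) = -29*I*√861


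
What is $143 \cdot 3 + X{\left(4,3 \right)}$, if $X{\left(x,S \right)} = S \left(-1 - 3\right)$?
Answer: $417$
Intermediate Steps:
$X{\left(x,S \right)} = - 4 S$ ($X{\left(x,S \right)} = S \left(-1 - 3\right) = S \left(-4\right) = - 4 S$)
$143 \cdot 3 + X{\left(4,3 \right)} = 143 \cdot 3 - 12 = 429 - 12 = 417$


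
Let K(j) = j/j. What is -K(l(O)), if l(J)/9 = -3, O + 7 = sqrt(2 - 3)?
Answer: -1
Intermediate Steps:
O = -7 + I (O = -7 + sqrt(2 - 3) = -7 + sqrt(-1) = -7 + I ≈ -7.0 + 1.0*I)
l(J) = -27 (l(J) = 9*(-3) = -27)
K(j) = 1
-K(l(O)) = -1*1 = -1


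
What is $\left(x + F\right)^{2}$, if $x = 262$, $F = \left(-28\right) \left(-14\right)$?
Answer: $427716$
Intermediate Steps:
$F = 392$
$\left(x + F\right)^{2} = \left(262 + 392\right)^{2} = 654^{2} = 427716$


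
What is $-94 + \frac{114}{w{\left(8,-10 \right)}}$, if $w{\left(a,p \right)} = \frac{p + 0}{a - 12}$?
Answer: $- \frac{242}{5} \approx -48.4$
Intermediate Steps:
$w{\left(a,p \right)} = \frac{p}{-12 + a}$ ($w{\left(a,p \right)} = \frac{p}{a - 12} = \frac{p}{-12 + a}$)
$-94 + \frac{114}{w{\left(8,-10 \right)}} = -94 + \frac{114}{\left(-10\right) \frac{1}{-12 + 8}} = -94 + \frac{114}{\left(-10\right) \frac{1}{-4}} = -94 + \frac{114}{\left(-10\right) \left(- \frac{1}{4}\right)} = -94 + \frac{114}{\frac{5}{2}} = -94 + 114 \cdot \frac{2}{5} = -94 + \frac{228}{5} = - \frac{242}{5}$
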